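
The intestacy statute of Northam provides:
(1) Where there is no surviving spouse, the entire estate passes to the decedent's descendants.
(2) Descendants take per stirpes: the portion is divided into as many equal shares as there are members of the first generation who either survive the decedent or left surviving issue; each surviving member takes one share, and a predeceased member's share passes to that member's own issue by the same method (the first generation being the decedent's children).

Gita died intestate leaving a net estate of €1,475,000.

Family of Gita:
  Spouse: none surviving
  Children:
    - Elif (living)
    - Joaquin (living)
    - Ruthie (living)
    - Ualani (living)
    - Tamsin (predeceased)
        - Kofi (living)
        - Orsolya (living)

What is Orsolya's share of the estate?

The entire €1,475,000 passes to the descendants.
That amount (€1,475,000) is divided into 5 shares of €295,000: Elif, Joaquin, Ruthie, and Ualani each take €295,000; Tamsin's €295,000 share passes to Tamsin's issue.
Tamsin's share (€295,000) is divided into 2 shares of €147,500: Kofi and Orsolya each take €147,500.

Orsolya receives €147,500.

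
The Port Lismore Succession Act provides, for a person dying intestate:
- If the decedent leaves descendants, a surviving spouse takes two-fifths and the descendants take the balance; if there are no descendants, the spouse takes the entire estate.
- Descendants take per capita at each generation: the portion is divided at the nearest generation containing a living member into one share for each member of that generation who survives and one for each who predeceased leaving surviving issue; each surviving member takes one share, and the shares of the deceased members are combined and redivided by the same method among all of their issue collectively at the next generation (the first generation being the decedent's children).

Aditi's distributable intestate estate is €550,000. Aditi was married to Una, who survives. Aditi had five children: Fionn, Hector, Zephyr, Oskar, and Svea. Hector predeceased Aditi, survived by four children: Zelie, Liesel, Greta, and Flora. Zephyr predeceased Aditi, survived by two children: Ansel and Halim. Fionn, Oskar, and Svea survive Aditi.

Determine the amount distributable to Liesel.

Una takes two-fifths of €550,000 = €220,000. The remaining €330,000 passes to the descendants.
The descendants' portion (€330,000) is divided at the children's generation into 5 shares of €66,000. Fionn, Oskar, and Svea each take €66,000. The 2 shares of the deceased (Hector and Zephyr) are combined into a pool of €132,000.
That pool (€132,000) is divided at the grandchildren's generation equally among Zelie, Liesel, Greta, Flora, Ansel, and Halim: €22,000 each.

Liesel receives €22,000.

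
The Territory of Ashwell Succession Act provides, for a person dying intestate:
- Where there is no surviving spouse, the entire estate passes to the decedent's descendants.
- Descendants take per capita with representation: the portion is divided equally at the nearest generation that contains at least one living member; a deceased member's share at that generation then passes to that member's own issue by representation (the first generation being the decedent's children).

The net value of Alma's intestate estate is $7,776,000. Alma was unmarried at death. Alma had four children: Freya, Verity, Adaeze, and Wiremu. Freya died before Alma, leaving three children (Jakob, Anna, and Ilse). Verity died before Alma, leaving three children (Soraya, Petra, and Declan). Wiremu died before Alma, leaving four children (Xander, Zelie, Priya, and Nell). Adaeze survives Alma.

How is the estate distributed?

Jakob: $648,000; Anna: $648,000; Ilse: $648,000; Soraya: $648,000; Petra: $648,000; Declan: $648,000; Adaeze: $1,944,000; Xander: $486,000; Zelie: $486,000; Priya: $486,000; Nell: $486,000

The entire $7,776,000 passes to the descendants.
That amount ($7,776,000) is divided into 4 shares of $1,944,000: Adaeze takes $1,944,000; Freya's $1,944,000 share passes to Freya's issue; Verity's $1,944,000 share passes to Verity's issue; Wiremu's $1,944,000 share passes to Wiremu's issue.
Freya's share ($1,944,000) is divided into 3 shares of $648,000: Jakob, Anna, and Ilse each take $648,000.
Verity's share ($1,944,000) is divided into 3 shares of $648,000: Soraya, Petra, and Declan each take $648,000.
Wiremu's share ($1,944,000) is divided into 4 shares of $486,000: Xander, Zelie, Priya, and Nell each take $486,000.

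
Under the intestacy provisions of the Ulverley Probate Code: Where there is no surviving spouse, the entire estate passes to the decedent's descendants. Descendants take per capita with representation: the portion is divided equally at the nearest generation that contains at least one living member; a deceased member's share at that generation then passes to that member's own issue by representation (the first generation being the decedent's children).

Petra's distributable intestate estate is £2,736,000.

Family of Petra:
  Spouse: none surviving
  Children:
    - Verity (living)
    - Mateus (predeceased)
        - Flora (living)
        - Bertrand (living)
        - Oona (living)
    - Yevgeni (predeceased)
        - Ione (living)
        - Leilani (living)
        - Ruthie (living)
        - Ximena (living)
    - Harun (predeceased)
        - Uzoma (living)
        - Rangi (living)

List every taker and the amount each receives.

Verity: £684,000; Flora: £228,000; Bertrand: £228,000; Oona: £228,000; Ione: £171,000; Leilani: £171,000; Ruthie: £171,000; Ximena: £171,000; Uzoma: £342,000; Rangi: £342,000

The entire £2,736,000 passes to the descendants.
That amount (£2,736,000) is divided into 4 shares of £684,000: Verity takes £684,000; Mateus's £684,000 share passes to Mateus's issue; Yevgeni's £684,000 share passes to Yevgeni's issue; Harun's £684,000 share passes to Harun's issue.
Mateus's share (£684,000) is divided into 3 shares of £228,000: Flora, Bertrand, and Oona each take £228,000.
Yevgeni's share (£684,000) is divided into 4 shares of £171,000: Ione, Leilani, Ruthie, and Ximena each take £171,000.
Harun's share (£684,000) is divided into 2 shares of £342,000: Uzoma and Rangi each take £342,000.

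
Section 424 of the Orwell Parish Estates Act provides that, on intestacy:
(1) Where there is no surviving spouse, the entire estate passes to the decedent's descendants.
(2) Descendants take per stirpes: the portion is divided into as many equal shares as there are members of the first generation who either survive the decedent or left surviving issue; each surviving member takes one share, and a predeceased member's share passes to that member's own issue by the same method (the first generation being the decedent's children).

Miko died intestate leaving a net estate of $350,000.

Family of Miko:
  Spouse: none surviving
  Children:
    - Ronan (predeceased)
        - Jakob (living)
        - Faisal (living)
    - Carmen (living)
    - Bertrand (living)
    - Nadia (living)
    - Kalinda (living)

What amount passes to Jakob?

The entire $350,000 passes to the descendants.
That amount ($350,000) is divided into 5 shares of $70,000: Carmen, Bertrand, Nadia, and Kalinda each take $70,000; Ronan's $70,000 share passes to Ronan's issue.
Ronan's share ($70,000) is divided into 2 shares of $35,000: Jakob and Faisal each take $35,000.

Jakob receives $35,000.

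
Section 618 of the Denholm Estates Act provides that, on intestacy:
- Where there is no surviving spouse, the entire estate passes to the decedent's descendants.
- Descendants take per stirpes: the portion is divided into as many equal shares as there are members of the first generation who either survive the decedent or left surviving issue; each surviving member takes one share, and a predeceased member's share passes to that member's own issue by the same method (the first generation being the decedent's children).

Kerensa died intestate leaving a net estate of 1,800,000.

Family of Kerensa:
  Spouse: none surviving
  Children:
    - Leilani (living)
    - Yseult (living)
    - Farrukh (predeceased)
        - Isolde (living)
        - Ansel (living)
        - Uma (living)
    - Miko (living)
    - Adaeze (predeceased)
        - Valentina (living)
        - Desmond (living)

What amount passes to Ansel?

The entire 1,800,000 passes to the descendants.
That amount (1,800,000) is divided into 5 shares of 360,000: Leilani, Yseult, and Miko each take 360,000; Farrukh's 360,000 share passes to Farrukh's issue; Adaeze's 360,000 share passes to Adaeze's issue.
Farrukh's share (360,000) is divided into 3 shares of 120,000: Isolde, Ansel, and Uma each take 120,000.
Adaeze's share (360,000) is divided into 2 shares of 180,000: Valentina and Desmond each take 180,000.

Ansel receives 120,000.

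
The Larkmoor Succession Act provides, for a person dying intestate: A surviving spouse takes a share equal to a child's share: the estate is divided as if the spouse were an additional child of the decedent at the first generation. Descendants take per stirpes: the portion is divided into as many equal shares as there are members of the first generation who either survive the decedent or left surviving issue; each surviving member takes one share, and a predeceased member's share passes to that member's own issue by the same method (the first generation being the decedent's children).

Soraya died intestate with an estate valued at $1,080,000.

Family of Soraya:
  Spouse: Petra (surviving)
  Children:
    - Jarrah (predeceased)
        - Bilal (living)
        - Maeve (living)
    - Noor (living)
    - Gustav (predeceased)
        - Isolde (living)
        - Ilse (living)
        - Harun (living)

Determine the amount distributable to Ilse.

Ilse receives $90,000.

The spouse counts as an additional share at the children's level, so there are 4 primary shares of $270,000. Petra takes one such share ($270,000).
The children's combined portion ($810,000) is divided into 3 shares of $270,000: Noor takes $270,000; Jarrah's $270,000 share passes to Jarrah's issue; Gustav's $270,000 share passes to Gustav's issue.
Jarrah's share ($270,000) is divided into 2 shares of $135,000: Bilal and Maeve each take $135,000.
Gustav's share ($270,000) is divided into 3 shares of $90,000: Isolde, Ilse, and Harun each take $90,000.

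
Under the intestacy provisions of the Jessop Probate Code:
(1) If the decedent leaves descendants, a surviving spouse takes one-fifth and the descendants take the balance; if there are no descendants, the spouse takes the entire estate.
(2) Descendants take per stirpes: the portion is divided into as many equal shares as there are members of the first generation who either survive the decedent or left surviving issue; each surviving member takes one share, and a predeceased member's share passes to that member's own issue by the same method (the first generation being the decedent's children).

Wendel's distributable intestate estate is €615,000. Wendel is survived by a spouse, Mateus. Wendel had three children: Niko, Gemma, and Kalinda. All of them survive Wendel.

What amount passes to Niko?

Niko receives €164,000.

Mateus takes one-fifth of €615,000 = €123,000. The remaining €492,000 passes to the descendants.
The descendants' portion (€492,000) is divided into 3 shares of €164,000: Niko, Gemma, and Kalinda each take €164,000.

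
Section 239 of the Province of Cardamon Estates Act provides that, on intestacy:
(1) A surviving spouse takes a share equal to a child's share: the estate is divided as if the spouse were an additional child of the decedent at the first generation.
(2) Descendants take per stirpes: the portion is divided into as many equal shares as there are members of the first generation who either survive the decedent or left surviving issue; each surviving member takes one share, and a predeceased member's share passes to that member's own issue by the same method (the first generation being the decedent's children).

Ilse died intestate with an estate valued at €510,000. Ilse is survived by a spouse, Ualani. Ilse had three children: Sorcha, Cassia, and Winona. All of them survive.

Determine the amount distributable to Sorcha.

Sorcha receives €127,500.

The spouse counts as an additional share at the children's level, so there are 4 primary shares of €127,500. Ualani takes one such share (€127,500).
The children's combined portion (€382,500) is divided into 3 shares of €127,500: Sorcha, Cassia, and Winona each take €127,500.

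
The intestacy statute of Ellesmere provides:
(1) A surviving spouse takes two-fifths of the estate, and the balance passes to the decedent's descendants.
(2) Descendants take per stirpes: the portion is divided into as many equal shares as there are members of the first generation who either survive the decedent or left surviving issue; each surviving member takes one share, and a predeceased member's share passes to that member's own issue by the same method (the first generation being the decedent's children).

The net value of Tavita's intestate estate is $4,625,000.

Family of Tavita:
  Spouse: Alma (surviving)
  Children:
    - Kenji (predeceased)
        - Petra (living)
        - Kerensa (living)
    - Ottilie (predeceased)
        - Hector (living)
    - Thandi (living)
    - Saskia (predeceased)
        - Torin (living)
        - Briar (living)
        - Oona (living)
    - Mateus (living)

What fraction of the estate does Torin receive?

Alma takes two-fifths of $4,625,000 = $1,850,000. The remaining $2,775,000 passes to the descendants.
The descendants' portion ($2,775,000) is divided into 5 shares of $555,000: Thandi and Mateus each take $555,000; Kenji's $555,000 share passes to Kenji's issue; Ottilie's $555,000 share passes to Ottilie's issue; Saskia's $555,000 share passes to Saskia's issue.
Kenji's share ($555,000) is divided into 2 shares of $277,500: Petra and Kerensa each take $277,500.
Ottilie's share ($555,000) passes entirely to Hector.
Saskia's share ($555,000) is divided into 3 shares of $185,000: Torin, Briar, and Oona each take $185,000.

Torin receives 1/25 of the estate.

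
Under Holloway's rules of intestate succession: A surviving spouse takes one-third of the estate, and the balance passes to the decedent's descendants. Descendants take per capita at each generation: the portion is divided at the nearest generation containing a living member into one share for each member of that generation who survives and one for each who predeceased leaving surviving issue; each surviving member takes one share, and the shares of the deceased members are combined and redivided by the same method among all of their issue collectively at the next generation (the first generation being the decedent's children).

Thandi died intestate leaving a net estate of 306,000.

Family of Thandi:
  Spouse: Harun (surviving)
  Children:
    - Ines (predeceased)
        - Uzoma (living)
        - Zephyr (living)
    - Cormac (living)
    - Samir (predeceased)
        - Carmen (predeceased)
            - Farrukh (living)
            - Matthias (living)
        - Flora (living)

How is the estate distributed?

Harun: 102,000; Uzoma: 34,000; Zephyr: 34,000; Cormac: 68,000; Farrukh: 17,000; Matthias: 17,000; Flora: 34,000

Harun takes one-third of 306,000 = 102,000. The remaining 204,000 passes to the descendants.
The descendants' portion (204,000) is divided at the children's generation into 3 shares of 68,000. Cormac takes 68,000. The 2 shares of the deceased (Ines and Samir) are combined into a pool of 136,000.
That pool (136,000) is divided at the grandchildren's generation into 4 shares of 34,000. Uzoma, Zephyr, and Flora each take 34,000. The remaining share for the deceased Carmen (34,000) is carried to the next generation.
That pool (34,000) is divided at the great-grandchildren's generation equally among Farrukh and Matthias: 17,000 each.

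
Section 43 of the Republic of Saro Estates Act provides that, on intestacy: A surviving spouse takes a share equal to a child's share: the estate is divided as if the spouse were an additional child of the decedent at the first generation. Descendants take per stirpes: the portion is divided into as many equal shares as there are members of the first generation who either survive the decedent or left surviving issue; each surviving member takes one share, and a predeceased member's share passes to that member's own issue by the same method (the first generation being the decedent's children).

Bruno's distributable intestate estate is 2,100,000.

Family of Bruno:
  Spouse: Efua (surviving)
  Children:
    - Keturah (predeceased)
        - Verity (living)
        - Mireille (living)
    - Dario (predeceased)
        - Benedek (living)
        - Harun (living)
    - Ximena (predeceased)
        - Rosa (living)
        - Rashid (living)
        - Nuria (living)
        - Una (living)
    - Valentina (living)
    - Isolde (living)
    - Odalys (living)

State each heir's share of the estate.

The spouse counts as an additional share at the children's level, so there are 7 primary shares of 300,000. Efua takes one such share (300,000).
The children's combined portion (1,800,000) is divided into 6 shares of 300,000: Valentina, Isolde, and Odalys each take 300,000; Keturah's 300,000 share passes to Keturah's issue; Dario's 300,000 share passes to Dario's issue; Ximena's 300,000 share passes to Ximena's issue.
Keturah's share (300,000) is divided into 2 shares of 150,000: Verity and Mireille each take 150,000.
Dario's share (300,000) is divided into 2 shares of 150,000: Benedek and Harun each take 150,000.
Ximena's share (300,000) is divided into 4 shares of 75,000: Rosa, Rashid, Nuria, and Una each take 75,000.

Efua: 300,000; Verity: 150,000; Mireille: 150,000; Benedek: 150,000; Harun: 150,000; Rosa: 75,000; Rashid: 75,000; Nuria: 75,000; Una: 75,000; Valentina: 300,000; Isolde: 300,000; Odalys: 300,000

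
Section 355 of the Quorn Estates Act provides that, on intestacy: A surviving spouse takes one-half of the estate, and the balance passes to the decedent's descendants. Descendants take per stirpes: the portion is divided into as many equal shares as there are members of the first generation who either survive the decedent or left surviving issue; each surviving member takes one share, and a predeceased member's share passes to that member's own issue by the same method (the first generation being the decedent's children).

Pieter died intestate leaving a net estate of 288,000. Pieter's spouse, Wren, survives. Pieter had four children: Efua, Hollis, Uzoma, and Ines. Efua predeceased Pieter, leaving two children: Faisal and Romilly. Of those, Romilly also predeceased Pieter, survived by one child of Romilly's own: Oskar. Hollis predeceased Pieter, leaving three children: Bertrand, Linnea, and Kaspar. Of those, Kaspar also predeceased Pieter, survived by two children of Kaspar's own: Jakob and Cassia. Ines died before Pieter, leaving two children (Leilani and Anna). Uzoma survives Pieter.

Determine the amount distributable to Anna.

Anna receives 18,000.

Wren takes one-half of 288,000 = 144,000. The remaining 144,000 passes to the descendants.
The descendants' portion (144,000) is divided into 4 shares of 36,000: Uzoma takes 36,000; Efua's 36,000 share passes to Efua's issue; Hollis's 36,000 share passes to Hollis's issue; Ines's 36,000 share passes to Ines's issue.
Efua's share (36,000) is divided into 2 shares of 18,000: Faisal takes 18,000; Romilly's 18,000 share passes to Romilly's issue.
Romilly's share (18,000) passes entirely to Oskar.
Hollis's share (36,000) is divided into 3 shares of 12,000: Bertrand and Linnea each take 12,000; Kaspar's 12,000 share passes to Kaspar's issue.
Kaspar's share (12,000) is divided into 2 shares of 6,000: Jakob and Cassia each take 6,000.
Ines's share (36,000) is divided into 2 shares of 18,000: Leilani and Anna each take 18,000.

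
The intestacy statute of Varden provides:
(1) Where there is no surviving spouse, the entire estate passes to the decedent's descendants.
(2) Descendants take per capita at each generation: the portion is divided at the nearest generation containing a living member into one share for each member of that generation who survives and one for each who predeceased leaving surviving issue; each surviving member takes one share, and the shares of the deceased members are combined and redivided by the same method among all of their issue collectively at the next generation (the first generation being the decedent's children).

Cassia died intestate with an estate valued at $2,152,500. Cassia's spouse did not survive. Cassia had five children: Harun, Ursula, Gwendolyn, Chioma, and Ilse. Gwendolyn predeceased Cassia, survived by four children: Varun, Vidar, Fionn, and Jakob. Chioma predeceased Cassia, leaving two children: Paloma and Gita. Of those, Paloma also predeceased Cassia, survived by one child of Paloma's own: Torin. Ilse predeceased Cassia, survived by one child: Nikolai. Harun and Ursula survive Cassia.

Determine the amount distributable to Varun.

The entire $2,152,500 passes to the descendants.
That amount ($2,152,500) is divided at the children's generation into 5 shares of $430,500. Harun and Ursula each take $430,500. The 3 shares of the deceased (Gwendolyn, Chioma, and Ilse) are combined into a pool of $1,291,500.
That pool ($1,291,500) is divided at the grandchildren's generation into 7 shares of $184,500. Varun, Vidar, Fionn, Jakob, Gita, and Nikolai each take $184,500. The remaining share for the deceased Paloma ($184,500) is carried to the next generation.
That pool ($184,500) passes entirely to Torin, the sole taker at the great-grandchildren's generation.

Varun receives $184,500.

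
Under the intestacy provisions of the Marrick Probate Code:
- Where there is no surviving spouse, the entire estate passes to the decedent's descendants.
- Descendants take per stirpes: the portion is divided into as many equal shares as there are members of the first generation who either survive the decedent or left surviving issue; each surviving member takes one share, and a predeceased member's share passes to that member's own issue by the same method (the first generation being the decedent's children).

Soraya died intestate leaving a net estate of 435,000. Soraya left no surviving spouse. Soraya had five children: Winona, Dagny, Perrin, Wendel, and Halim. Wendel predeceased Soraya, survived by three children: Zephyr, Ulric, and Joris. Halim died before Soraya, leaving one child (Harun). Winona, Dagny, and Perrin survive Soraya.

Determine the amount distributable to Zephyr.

Zephyr receives 29,000.

The entire 435,000 passes to the descendants.
That amount (435,000) is divided into 5 shares of 87,000: Winona, Dagny, and Perrin each take 87,000; Wendel's 87,000 share passes to Wendel's issue; Halim's 87,000 share passes to Halim's issue.
Wendel's share (87,000) is divided into 3 shares of 29,000: Zephyr, Ulric, and Joris each take 29,000.
Halim's share (87,000) passes entirely to Harun.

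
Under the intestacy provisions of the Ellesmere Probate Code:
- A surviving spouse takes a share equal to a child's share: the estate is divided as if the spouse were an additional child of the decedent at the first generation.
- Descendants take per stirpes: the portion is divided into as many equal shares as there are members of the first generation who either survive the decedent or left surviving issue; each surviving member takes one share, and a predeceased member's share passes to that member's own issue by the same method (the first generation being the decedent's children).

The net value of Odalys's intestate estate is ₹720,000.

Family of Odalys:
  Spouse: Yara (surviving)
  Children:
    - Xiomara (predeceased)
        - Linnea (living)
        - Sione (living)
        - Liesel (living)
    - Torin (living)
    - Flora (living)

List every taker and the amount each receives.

Yara: ₹180,000; Linnea: ₹60,000; Sione: ₹60,000; Liesel: ₹60,000; Torin: ₹180,000; Flora: ₹180,000

The spouse counts as an additional share at the children's level, so there are 4 primary shares of ₹180,000. Yara takes one such share (₹180,000).
The children's combined portion (₹540,000) is divided into 3 shares of ₹180,000: Torin and Flora each take ₹180,000; Xiomara's ₹180,000 share passes to Xiomara's issue.
Xiomara's share (₹180,000) is divided into 3 shares of ₹60,000: Linnea, Sione, and Liesel each take ₹60,000.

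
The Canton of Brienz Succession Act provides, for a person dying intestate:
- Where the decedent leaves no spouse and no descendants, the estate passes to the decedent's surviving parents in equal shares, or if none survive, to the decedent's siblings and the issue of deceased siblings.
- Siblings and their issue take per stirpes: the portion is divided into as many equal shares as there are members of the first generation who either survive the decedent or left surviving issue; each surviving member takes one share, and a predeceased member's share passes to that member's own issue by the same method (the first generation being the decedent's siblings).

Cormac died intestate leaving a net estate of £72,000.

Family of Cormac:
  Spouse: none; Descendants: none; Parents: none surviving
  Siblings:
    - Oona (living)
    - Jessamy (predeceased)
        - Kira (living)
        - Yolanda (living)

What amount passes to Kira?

Kira receives £18,000.

The entire £72,000 passes to the siblings and their issue.
That amount (£72,000) is divided into 2 shares of £36,000: Oona takes £36,000; Jessamy's £36,000 share passes to Jessamy's issue.
Jessamy's share (£36,000) is divided into 2 shares of £18,000: Kira and Yolanda each take £18,000.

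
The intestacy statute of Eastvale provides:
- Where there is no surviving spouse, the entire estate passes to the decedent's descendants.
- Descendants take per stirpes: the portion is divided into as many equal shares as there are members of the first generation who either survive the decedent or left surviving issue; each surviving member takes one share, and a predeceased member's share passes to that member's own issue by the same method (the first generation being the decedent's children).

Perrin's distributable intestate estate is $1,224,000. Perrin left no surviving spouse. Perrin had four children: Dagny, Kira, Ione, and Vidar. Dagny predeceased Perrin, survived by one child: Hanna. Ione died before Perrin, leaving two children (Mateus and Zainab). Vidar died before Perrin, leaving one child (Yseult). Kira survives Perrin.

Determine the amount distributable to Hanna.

The entire $1,224,000 passes to the descendants.
That amount ($1,224,000) is divided into 4 shares of $306,000: Kira takes $306,000; Dagny's $306,000 share passes to Dagny's issue; Ione's $306,000 share passes to Ione's issue; Vidar's $306,000 share passes to Vidar's issue.
Dagny's share ($306,000) passes entirely to Hanna.
Ione's share ($306,000) is divided into 2 shares of $153,000: Mateus and Zainab each take $153,000.
Vidar's share ($306,000) passes entirely to Yseult.

Hanna receives $306,000.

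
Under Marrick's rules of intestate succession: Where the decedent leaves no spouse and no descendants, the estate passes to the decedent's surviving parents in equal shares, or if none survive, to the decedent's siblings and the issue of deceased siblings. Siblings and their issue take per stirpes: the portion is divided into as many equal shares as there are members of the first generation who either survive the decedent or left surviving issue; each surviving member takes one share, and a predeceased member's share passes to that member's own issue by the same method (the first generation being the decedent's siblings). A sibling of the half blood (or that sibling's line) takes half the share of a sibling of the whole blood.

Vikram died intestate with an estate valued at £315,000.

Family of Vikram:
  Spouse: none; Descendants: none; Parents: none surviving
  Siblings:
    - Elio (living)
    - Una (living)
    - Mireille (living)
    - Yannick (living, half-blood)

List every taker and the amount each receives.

The entire £315,000 passes to the siblings and their issue.
Counting each half-blood sibling's line as half a unit, there are 7/2 units in £315,000, so one unit is £90,000. Whole-blood lines (Elio, Una, and Mireille) take £90,000 each; half-blood lines (Yannick) take £45,000 each.

Elio: £90,000; Una: £90,000; Mireille: £90,000; Yannick: £45,000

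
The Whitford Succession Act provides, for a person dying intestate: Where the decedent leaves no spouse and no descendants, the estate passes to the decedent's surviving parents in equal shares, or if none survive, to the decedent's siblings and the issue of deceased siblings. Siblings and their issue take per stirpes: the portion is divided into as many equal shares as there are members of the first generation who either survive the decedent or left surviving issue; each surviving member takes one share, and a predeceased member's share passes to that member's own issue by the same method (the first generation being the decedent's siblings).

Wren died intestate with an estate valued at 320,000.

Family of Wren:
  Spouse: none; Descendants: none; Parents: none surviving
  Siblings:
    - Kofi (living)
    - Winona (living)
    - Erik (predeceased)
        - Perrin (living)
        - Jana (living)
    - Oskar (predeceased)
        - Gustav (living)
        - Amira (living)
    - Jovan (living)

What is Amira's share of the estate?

Amira receives 32,000.

The entire 320,000 passes to the siblings and their issue.
That amount (320,000) is divided into 5 shares of 64,000: Kofi, Winona, and Jovan each take 64,000; Erik's 64,000 share passes to Erik's issue; Oskar's 64,000 share passes to Oskar's issue.
Erik's share (64,000) is divided into 2 shares of 32,000: Perrin and Jana each take 32,000.
Oskar's share (64,000) is divided into 2 shares of 32,000: Gustav and Amira each take 32,000.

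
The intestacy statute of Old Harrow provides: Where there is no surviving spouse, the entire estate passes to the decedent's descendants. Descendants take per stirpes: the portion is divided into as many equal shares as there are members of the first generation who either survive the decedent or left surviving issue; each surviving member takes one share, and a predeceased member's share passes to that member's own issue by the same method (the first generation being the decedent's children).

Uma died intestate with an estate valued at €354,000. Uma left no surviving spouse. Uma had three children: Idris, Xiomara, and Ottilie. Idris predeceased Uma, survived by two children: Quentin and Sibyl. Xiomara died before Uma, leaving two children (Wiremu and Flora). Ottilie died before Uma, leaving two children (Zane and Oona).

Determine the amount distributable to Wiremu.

Wiremu receives €59,000.

The entire €354,000 passes to the descendants.
That amount (€354,000) is divided into 3 shares of €118,000: Idris's €118,000 share passes to Idris's issue; Xiomara's €118,000 share passes to Xiomara's issue; Ottilie's €118,000 share passes to Ottilie's issue.
Idris's share (€118,000) is divided into 2 shares of €59,000: Quentin and Sibyl each take €59,000.
Xiomara's share (€118,000) is divided into 2 shares of €59,000: Wiremu and Flora each take €59,000.
Ottilie's share (€118,000) is divided into 2 shares of €59,000: Zane and Oona each take €59,000.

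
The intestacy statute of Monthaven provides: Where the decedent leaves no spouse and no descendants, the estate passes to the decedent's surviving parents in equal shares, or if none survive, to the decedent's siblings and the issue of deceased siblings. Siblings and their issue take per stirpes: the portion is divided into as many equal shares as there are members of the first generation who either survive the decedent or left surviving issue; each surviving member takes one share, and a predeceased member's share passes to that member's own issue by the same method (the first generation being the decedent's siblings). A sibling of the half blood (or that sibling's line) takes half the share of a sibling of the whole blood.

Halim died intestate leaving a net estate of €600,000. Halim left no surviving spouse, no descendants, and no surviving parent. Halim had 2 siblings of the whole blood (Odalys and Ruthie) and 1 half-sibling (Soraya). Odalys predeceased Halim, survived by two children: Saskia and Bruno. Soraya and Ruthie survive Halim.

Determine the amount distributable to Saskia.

The entire €600,000 passes to the siblings and their issue.
Counting each half-blood sibling's line as half a unit, there are 5/2 units in €600,000, so one unit is €240,000. Whole-blood lines (Odalys and Ruthie) take €240,000 each; half-blood lines (Soraya) take €120,000 each.
Odalys's share (€240,000) is divided into 2 shares of €120,000: Saskia and Bruno each take €120,000.

Saskia receives €120,000.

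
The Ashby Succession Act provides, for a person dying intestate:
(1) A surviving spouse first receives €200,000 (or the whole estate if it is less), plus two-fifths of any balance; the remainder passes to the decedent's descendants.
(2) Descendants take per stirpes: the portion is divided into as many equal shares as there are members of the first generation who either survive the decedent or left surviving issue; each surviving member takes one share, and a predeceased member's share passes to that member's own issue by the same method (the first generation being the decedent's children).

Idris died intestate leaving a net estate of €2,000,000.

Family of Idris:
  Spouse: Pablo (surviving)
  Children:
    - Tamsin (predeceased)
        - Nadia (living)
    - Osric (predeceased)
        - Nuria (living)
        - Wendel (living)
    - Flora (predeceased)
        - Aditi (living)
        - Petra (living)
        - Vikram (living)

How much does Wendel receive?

Pablo first takes €200,000, leaving a balance of €1,800,000. Pablo then takes two-fifths of the balance (€720,000), for a total of €920,000. The remaining €1,080,000 passes to the descendants.
The descendants' portion (€1,080,000) is divided into 3 shares of €360,000: Tamsin's €360,000 share passes to Tamsin's issue; Osric's €360,000 share passes to Osric's issue; Flora's €360,000 share passes to Flora's issue.
Tamsin's share (€360,000) passes entirely to Nadia.
Osric's share (€360,000) is divided into 2 shares of €180,000: Nuria and Wendel each take €180,000.
Flora's share (€360,000) is divided into 3 shares of €120,000: Aditi, Petra, and Vikram each take €120,000.

Wendel receives €180,000.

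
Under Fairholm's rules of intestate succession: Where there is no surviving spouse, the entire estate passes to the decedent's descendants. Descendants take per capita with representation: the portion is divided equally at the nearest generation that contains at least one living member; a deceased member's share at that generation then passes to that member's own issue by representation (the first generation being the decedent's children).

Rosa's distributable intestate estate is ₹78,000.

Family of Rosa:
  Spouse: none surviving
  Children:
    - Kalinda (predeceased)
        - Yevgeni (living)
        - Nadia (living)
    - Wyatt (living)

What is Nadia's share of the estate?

Nadia receives ₹19,500.

The entire ₹78,000 passes to the descendants.
That amount (₹78,000) is divided into 2 shares of ₹39,000: Wyatt takes ₹39,000; Kalinda's ₹39,000 share passes to Kalinda's issue.
Kalinda's share (₹39,000) is divided into 2 shares of ₹19,500: Yevgeni and Nadia each take ₹19,500.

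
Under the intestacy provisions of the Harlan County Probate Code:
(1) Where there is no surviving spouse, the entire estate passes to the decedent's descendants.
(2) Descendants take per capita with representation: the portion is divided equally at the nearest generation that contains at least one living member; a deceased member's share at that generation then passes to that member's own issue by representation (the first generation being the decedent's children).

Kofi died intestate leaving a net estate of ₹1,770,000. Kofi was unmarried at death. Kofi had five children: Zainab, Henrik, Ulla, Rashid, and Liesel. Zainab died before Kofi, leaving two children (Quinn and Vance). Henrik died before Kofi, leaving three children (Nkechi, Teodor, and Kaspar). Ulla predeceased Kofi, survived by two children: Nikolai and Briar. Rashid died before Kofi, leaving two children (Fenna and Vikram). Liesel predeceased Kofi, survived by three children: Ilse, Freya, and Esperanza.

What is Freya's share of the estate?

Freya receives ₹147,500.

The entire ₹1,770,000 passes to the descendants.
No child survives, so the initial division is made at the grandchildren's generation.
That amount (₹1,770,000) is divided into 12 shares of ₹147,500: Quinn, Vance, Nkechi, Teodor, Kaspar, Nikolai, Briar, Fenna, Vikram, Ilse, Freya, and Esperanza each take ₹147,500.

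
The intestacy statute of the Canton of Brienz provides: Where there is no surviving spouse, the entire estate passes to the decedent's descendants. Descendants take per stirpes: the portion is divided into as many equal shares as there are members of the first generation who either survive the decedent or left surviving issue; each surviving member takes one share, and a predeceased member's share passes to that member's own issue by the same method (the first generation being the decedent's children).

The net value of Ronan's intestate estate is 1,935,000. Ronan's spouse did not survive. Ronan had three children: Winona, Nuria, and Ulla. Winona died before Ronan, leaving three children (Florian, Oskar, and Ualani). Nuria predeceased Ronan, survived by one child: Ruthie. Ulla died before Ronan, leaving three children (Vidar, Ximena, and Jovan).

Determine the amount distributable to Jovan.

Jovan receives 215,000.

The entire 1,935,000 passes to the descendants.
That amount (1,935,000) is divided into 3 shares of 645,000: Winona's 645,000 share passes to Winona's issue; Nuria's 645,000 share passes to Nuria's issue; Ulla's 645,000 share passes to Ulla's issue.
Winona's share (645,000) is divided into 3 shares of 215,000: Florian, Oskar, and Ualani each take 215,000.
Nuria's share (645,000) passes entirely to Ruthie.
Ulla's share (645,000) is divided into 3 shares of 215,000: Vidar, Ximena, and Jovan each take 215,000.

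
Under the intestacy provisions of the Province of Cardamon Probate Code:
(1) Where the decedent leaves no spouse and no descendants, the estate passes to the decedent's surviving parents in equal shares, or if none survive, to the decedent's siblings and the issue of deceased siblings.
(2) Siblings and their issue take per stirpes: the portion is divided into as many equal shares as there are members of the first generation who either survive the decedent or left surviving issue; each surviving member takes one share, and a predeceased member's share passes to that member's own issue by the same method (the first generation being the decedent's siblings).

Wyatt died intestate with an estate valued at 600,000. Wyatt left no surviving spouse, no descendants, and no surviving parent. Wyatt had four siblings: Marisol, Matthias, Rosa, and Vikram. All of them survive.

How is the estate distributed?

Marisol: 150,000; Matthias: 150,000; Rosa: 150,000; Vikram: 150,000

The entire 600,000 passes to the siblings and their issue.
That amount (600,000) is divided into 4 shares of 150,000: Marisol, Matthias, Rosa, and Vikram each take 150,000.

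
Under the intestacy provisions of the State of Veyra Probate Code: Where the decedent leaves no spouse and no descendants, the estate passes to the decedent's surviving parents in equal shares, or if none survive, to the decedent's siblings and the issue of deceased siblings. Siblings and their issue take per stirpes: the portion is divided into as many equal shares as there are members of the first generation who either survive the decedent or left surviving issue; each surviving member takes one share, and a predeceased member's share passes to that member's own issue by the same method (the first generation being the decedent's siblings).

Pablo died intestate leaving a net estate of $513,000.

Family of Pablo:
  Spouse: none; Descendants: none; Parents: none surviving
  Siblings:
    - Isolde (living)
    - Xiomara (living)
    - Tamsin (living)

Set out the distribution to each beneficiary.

The entire $513,000 passes to the siblings and their issue.
That amount ($513,000) is divided into 3 shares of $171,000: Isolde, Xiomara, and Tamsin each take $171,000.

Isolde: $171,000; Xiomara: $171,000; Tamsin: $171,000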